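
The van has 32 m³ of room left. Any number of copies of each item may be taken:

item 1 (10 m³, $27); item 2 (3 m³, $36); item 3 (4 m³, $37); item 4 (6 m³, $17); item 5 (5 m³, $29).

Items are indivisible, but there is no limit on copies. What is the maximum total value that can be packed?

Best value-per-unit is item 2 at 36/3; filling with it alone gives 10×36 = 360.
Optimal mix: 8×item 2 + 2×item 3 → volume 32, value 362.

$362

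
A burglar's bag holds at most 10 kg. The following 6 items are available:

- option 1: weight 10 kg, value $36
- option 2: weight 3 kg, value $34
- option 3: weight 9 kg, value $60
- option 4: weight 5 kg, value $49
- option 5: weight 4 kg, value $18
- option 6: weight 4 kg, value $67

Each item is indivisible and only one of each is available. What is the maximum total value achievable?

$116

Check high-value combinations within 10 kg:
- option 4+option 6: weight 5+4=9, value 49+67=116
- option 2+option 6: weight 3+4=7, value 34+67=101
- option 5+option 6: weight 4+4=8, value 18+67=85
- option 2+option 4: weight 3+5=8, value 34+49=83
- option 6: weight 4, value 67
Best: $116.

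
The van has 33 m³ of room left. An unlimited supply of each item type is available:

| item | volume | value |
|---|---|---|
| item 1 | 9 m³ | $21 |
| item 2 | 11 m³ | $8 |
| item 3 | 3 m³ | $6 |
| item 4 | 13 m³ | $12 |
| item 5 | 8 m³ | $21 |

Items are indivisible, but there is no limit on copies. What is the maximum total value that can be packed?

$84

Best value-per-unit is item 5 at 21/8; filling with it alone gives 4×21 = 84.
Optimal mix: 1×item 1 + 3×item 5 → volume 33, value 84.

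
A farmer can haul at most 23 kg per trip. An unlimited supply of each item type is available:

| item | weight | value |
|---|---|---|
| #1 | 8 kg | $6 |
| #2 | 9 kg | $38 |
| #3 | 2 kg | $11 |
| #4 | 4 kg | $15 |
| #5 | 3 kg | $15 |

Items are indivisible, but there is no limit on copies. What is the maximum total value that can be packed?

$125

Best value-per-unit is #3 at 11/2; filling with it alone gives 11×11 = 121.
Optimal mix: 10×#3 + 1×#5 → weight 23, value 125.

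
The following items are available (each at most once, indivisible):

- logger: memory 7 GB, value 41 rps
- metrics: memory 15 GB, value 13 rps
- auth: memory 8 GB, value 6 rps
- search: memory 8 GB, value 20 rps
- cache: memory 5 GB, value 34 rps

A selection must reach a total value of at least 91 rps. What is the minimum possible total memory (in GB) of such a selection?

Subsets with value ≥ 91, sorted by total memory:
- logger+search+cache: memory 20, value 95
- logger+auth+search+cache: memory 28, value 101
Minimum memory: 20 GB.

20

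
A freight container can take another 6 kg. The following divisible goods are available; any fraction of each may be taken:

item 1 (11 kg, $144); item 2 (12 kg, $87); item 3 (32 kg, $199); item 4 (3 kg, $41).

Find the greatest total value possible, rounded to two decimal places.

Take in order of value per unit:
- item 4 (41/3 per unit): all 3 → value 41, running total 41.00
- item 1 (144/11 per unit): 3 of 11 → value 3×144/11 = 39.2727, running total 80.27
Total 80.27.

80.27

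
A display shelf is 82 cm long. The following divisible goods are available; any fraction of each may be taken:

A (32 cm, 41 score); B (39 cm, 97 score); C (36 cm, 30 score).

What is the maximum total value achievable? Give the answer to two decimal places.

Take in order of value per unit:
- B (97/39 per unit): all 39 → value 97, running total 97.00
- A (41/32 per unit): all 32 → value 41, running total 138.00
- C (30/36 per unit): 11 of 36 → value 11×30/36 = 9.1667, running total 147.17
Total 147.17.

147.17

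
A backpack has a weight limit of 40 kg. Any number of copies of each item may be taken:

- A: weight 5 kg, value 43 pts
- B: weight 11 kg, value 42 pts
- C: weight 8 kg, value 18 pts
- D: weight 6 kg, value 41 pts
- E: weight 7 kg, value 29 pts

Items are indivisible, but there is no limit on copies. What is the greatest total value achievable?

Best value-per-unit is A at 43/5, and filling with it alone uses weight 8×5=40. No mix of the others beats 8×43 = 344.

344 pts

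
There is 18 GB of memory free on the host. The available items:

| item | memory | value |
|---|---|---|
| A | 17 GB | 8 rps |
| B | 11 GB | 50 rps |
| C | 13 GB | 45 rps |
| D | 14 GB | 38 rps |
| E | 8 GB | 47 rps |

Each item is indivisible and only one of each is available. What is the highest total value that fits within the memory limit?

50 rps

Check high-value combinations within 18 GB:
- B: memory 11, value 50
- E: memory 8, value 47
- C: memory 13, value 45
- D: memory 14, value 38
Best: 50 rps.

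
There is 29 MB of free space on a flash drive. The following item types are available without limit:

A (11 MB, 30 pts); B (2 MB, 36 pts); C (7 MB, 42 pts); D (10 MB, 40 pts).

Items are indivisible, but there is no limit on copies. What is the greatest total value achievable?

504 pts

Best value-per-unit is B at 36/2, and filling with it alone uses size 14×2=28. No mix of the others beats 14×36 = 504.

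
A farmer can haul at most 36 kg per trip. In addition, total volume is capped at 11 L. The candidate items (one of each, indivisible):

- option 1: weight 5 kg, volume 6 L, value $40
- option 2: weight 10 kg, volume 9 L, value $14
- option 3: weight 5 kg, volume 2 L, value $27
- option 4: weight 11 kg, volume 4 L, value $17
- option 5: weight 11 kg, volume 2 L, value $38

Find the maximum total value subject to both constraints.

$105

Feasible sets respecting both limits:
- option 1+option 3+option 5: weight 21, volume 10, value 105
- option 3+option 4+option 5: weight 27, volume 8, value 82
- option 1+option 5: weight 16, volume 8, value 78
Best: $105.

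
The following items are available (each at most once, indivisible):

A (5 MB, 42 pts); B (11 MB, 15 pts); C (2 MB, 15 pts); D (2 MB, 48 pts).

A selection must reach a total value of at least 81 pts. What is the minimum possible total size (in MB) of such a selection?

Subsets with value ≥ 81, sorted by total size:
- A+D: size 7, value 90
- A+C+D: size 9, value 105
Minimum size: 7 MB.

7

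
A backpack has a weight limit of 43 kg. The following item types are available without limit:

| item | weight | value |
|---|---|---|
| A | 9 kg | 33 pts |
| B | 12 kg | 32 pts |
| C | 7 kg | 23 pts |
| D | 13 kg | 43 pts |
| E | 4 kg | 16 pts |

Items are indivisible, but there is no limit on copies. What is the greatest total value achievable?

Best value-per-unit is E at 16/4; filling with it alone gives 10×16 = 160.
Optimal mix: 1×C + 9×E → weight 43, value 167.

167 pts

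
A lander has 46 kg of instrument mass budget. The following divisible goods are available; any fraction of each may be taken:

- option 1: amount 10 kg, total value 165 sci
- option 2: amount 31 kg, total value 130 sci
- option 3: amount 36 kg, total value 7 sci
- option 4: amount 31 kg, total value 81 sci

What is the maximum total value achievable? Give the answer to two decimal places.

308.06

Take in order of value per unit:
- option 1 (165/10 per unit): all 10 → value 165, running total 165.00
- option 2 (130/31 per unit): all 31 → value 130, running total 295.00
- option 4 (81/31 per unit): 5 of 31 → value 5×81/31 = 13.0645, running total 308.06
Total 308.06.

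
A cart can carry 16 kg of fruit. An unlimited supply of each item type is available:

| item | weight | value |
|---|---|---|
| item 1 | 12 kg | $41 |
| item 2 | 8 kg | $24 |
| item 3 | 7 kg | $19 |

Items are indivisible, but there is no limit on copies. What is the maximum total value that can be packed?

Best value-per-unit is item 1 at 41/12; filling with it alone gives 1×41 = 41.
Optimal mix: 2×item 2 → weight 16, value 48.

$48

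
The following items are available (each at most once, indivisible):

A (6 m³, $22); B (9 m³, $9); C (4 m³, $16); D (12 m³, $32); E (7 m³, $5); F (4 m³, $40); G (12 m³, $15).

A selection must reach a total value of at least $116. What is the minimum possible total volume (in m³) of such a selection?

Subsets with value ≥ 116, sorted by total volume:
- A+B+C+D+F: volume 35, value 119
- A+C+D+F+G: volume 38, value 125
Minimum volume: 35 m³.

35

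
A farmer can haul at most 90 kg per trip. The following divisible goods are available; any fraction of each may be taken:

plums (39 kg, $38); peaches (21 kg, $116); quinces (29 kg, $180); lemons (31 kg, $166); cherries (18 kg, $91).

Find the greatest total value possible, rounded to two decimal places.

507.50

Take in order of value per unit:
- quinces (180/29 per unit): all 29 → value 180, running total 180.00
- peaches (116/21 per unit): all 21 → value 116, running total 296.00
- lemons (166/31 per unit): all 31 → value 166, running total 462.00
- cherries (91/18 per unit): 9 of 18 → value 9×91/18 = 45.5000, running total 507.50
Total 507.50.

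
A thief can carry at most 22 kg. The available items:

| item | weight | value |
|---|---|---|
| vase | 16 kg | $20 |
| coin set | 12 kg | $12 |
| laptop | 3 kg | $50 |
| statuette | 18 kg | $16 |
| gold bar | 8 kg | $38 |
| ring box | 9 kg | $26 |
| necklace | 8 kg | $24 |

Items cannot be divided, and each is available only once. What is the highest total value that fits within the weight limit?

$114

This is a 0/1 knapsack; check combinations near the capacity.
- laptop+gold bar+ring box: weight 3+8+9=20, value 50+38+26=114
- laptop+gold bar+necklace: weight 3+8+8=19, value 50+38+24=112
- laptop+ring box+necklace: weight 3+9+8=20, value 50+26+24=100
- laptop+gold bar: weight 3+8=11, value 50+38=88
Best: $114.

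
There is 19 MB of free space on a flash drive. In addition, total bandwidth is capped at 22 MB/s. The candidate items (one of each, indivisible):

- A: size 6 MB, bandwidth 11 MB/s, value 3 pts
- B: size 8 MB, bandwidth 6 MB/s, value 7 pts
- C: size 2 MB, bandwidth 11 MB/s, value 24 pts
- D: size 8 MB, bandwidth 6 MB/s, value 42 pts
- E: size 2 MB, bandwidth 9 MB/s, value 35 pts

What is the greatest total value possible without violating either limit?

Feasible sets respecting both limits:
- B+D+E: size 18, bandwidth 21, value 84
- D+E: size 10, bandwidth 15, value 77
- C+D: size 10, bandwidth 17, value 66
- C+E: size 4, bandwidth 20, value 59
Best: 84 pts.

84 pts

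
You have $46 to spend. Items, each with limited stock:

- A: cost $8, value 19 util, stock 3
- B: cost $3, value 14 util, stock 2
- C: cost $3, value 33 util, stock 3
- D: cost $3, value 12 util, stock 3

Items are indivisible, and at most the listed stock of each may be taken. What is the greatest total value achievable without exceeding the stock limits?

Top feasible selections:
- 3×A + 2×B + 3×C + 2×D: cost 45, value 208
- 3×A + 1×B + 3×C + 3×D: cost 45, value 206
- 2×A + 2×B + 3×C + 3×D: cost 40, value 201
- 3×A + 2×B + 3×C + 1×D: cost 42, value 196
Best: 208 util.

208 util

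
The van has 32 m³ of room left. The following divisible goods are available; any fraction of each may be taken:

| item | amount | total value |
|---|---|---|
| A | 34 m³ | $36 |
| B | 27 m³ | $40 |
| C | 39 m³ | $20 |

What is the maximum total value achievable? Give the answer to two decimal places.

Take in order of value per unit:
- B (40/27 per unit): all 27 → value 40, running total 40.00
- A (36/34 per unit): 5 of 34 → value 5×36/34 = 5.2941, running total 45.29
Total 45.29.

45.29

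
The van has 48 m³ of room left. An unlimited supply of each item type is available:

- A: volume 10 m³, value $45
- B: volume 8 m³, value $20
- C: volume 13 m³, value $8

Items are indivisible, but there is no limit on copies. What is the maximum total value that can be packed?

Best value-per-unit is A at 45/10; filling with it alone gives 4×45 = 180.
Optimal mix: 4×A + 1×B → volume 48, value 200.

$200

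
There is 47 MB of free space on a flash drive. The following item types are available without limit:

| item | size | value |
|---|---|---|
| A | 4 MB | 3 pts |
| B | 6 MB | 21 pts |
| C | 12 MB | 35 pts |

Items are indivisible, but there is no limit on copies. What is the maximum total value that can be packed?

Best value-per-unit is B at 21/6; filling with it alone gives 7×21 = 147.
Optimal mix: 1×A + 7×B → size 46, value 150.

150 pts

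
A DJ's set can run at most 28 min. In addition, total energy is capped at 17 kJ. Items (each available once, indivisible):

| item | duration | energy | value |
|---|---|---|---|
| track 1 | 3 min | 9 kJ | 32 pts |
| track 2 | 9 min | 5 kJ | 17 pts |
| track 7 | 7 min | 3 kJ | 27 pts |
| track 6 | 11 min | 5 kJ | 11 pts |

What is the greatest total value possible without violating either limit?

Feasible sets respecting both limits:
- track 1+track 2+track 7: duration 19, energy 17, value 76
- track 1+track 7+track 6: duration 21, energy 17, value 70
- track 1+track 7: duration 10, energy 12, value 59
Best: 76 pts.

76 pts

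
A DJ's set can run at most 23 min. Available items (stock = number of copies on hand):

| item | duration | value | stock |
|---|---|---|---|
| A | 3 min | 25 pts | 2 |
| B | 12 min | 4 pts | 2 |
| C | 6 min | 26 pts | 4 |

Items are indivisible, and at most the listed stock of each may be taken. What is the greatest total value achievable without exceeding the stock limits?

Best selections within duration 23 and stock limits:
- 1×A + 3×C: duration 21, value 103
- 2×A + 2×C: duration 18, value 102
- 3×C: duration 18, value 78
Best: 103 pts.

103 pts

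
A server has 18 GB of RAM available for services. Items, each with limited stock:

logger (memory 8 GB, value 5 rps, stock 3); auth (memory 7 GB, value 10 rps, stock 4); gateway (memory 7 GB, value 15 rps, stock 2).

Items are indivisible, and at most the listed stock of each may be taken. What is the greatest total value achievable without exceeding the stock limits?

Best selections within memory 18 and stock limits:
- 2×gateway: memory 14, value 30
- 1×auth + 1×gateway: memory 14, value 25
- 2×auth: memory 14, value 20
Best: 30 rps.

30 rps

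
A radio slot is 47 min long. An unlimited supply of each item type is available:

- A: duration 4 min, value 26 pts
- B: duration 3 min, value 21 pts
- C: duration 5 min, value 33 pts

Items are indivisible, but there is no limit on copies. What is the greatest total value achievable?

Best value-per-unit is B at 21/3; filling with it alone gives 15×21 = 315.
Optimal mix: 14×B + 1×C → duration 47, value 327.

327 pts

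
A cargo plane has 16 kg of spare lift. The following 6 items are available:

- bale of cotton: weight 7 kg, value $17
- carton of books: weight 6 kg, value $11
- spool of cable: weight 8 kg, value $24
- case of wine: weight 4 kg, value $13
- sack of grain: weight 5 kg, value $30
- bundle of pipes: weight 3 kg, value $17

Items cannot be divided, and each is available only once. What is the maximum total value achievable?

$71

This is a 0/1 knapsack; check combinations near the capacity.
- spool of cable+sack of grain+bundle of pipes: weight 8+5+3=16, value 24+30+17=71
- bale of cotton+sack of grain+bundle of pipes: weight 7+5+3=15, value 17+30+17=64
- case of wine+sack of grain+bundle of pipes: weight 4+5+3=12, value 13+30+17=60
- bale of cotton+case of wine+sack of grain: weight 7+4+5=16, value 17+13+30=60
- carton of books+sack of grain+bundle of pipes: weight 6+5+3=14, value 11+30+17=58
Best: $71.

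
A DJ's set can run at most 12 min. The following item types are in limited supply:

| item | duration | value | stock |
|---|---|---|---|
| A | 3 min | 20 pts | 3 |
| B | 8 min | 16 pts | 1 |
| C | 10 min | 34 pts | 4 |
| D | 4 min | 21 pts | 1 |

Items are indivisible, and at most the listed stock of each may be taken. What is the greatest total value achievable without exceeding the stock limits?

Top feasible selections:
- 2×A + 1×D: duration 10, value 61
- 3×A: duration 9, value 60
- 1×A + 1×D: duration 7, value 41
Best: 61 pts.

61 pts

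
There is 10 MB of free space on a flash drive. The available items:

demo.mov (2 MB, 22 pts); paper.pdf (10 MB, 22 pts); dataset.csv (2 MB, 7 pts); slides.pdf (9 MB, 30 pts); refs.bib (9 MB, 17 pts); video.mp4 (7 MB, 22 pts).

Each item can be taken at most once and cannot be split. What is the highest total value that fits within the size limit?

44 pts

Check high-value combinations within 10 MB:
- demo.mov+video.mp4: size 2+7=9, value 22+22=44
- slides.pdf: size 9, value 30
- demo.mov+dataset.csv: size 2+2=4, value 22+7=29
- dataset.csv+video.mp4: size 2+7=9, value 7+22=29
Best: 44 pts.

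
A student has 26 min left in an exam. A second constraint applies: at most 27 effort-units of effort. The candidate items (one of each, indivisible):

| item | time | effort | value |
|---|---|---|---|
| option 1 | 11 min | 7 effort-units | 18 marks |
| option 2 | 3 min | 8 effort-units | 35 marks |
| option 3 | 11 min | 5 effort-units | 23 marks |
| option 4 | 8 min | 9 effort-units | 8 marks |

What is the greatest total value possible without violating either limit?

76 marks

Feasible sets respecting both limits:
- option 1+option 2+option 3: time 25, effort 20, value 76
- option 2+option 3+option 4: time 22, effort 22, value 66
- option 1+option 2+option 4: time 22, effort 24, value 61
Best: 76 marks.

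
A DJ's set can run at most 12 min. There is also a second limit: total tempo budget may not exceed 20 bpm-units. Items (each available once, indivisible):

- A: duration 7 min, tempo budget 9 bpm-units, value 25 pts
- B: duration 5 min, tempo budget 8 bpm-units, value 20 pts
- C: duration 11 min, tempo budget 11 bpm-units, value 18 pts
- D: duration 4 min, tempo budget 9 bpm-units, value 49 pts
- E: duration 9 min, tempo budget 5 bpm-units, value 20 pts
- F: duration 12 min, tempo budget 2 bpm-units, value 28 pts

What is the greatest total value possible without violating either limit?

74 pts

Feasible sets respecting both limits:
- A+D: duration 11, tempo budget 18, value 74
- B+D: duration 9, tempo budget 17, value 69
- D: duration 4, tempo budget 9, value 49
Best: 74 pts.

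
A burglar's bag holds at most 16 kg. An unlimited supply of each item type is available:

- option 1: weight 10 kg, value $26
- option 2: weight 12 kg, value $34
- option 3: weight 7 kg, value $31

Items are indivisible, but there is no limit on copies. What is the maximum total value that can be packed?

Best value-per-unit is option 3 at 31/7, and filling with it alone uses weight 2×7=14. No mix of the others beats 2×31 = 62.

$62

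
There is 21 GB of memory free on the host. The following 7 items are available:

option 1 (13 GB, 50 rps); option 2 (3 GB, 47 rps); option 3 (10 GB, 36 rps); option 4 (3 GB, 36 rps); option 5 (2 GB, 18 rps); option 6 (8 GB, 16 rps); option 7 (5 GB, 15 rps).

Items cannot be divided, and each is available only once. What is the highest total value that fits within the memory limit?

Check high-value combinations within 21 GB:
- option 1+option 2+option 4+option 5: memory 13+3+3+2=21, value 50+47+36+18=151
- option 2+option 3+option 4+option 5: memory 3+10+3+2=18, value 47+36+36+18=137
- option 2+option 3+option 4+option 7: memory 3+10+3+5=21, value 47+36+36+15=134
- option 1+option 2+option 4: memory 13+3+3=19, value 50+47+36=133
Best: 151 rps.

151 rps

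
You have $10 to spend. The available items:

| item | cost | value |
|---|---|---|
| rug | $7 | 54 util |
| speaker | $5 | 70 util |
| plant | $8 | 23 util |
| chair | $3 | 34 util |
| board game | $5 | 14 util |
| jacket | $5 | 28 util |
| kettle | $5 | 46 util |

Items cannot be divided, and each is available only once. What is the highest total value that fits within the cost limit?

116 util

This is a 0/1 knapsack; check combinations near the capacity.
- speaker+kettle: cost 5+5=10, value 70+46=116
- speaker+chair: cost 5+3=8, value 70+34=104
- speaker+jacket: cost 5+5=10, value 70+28=98
- rug+chair: cost 7+3=10, value 54+34=88
- speaker+board game: cost 5+5=10, value 70+14=84
Best: 116 util.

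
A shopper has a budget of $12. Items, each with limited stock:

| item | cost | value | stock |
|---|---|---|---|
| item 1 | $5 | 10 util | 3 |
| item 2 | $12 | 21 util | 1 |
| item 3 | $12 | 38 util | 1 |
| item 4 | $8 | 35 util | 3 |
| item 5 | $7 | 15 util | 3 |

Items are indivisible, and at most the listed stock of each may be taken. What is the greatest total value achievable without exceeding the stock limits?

38 util

Best selections within cost 12 and stock limits:
- 1×item 3: cost 12, value 38
- 1×item 4: cost 8, value 35
- 1×item 1 + 1×item 5: cost 12, value 25
Best: 38 util.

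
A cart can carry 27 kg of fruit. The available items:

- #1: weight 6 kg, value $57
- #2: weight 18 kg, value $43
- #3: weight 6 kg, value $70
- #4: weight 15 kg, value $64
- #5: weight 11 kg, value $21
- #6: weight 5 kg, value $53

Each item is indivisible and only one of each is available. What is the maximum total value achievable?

This is a 0/1 knapsack; check combinations near the capacity.
- #1+#3+#4: weight 6+6+15=27, value 57+70+64=191
- #3+#4+#6: weight 6+15+5=26, value 70+64+53=187
- #1+#3+#6: weight 6+6+5=17, value 57+70+53=180
- #1+#4+#6: weight 6+15+5=26, value 57+64+53=174
- #1+#3+#5: weight 6+6+11=23, value 57+70+21=148
Best: $191.

$191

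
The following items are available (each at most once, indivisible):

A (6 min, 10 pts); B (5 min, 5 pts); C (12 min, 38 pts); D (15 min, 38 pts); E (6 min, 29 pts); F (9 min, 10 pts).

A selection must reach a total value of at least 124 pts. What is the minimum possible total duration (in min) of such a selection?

Subsets with value ≥ 124, sorted by total duration:
- A+C+D+E+F: duration 48, value 125
- A+B+C+D+E+F: duration 53, value 130
Minimum duration: 48 min.

48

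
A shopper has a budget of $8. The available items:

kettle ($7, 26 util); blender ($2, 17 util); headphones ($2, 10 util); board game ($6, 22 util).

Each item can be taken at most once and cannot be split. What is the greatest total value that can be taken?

39 util

This is a 0/1 knapsack; check combinations near the capacity.
- blender+board game: cost 2+6=8, value 17+22=39
- headphones+board game: cost 2+6=8, value 10+22=32
- blender+headphones: cost 2+2=4, value 17+10=27
- kettle: cost 7, value 26
Best: 39 util.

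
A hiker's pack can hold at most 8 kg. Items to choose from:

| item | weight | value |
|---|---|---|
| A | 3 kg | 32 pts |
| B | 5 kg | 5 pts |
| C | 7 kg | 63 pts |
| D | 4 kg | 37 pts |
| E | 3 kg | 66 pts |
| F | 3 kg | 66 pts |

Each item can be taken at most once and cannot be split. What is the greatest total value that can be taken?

Check high-value combinations within 8 kg:
- E+F: weight 3+3=6, value 66+66=132
- D+E: weight 4+3=7, value 37+66=103
- D+F: weight 4+3=7, value 37+66=103
- A+E: weight 3+3=6, value 32+66=98
- A+F: weight 3+3=6, value 32+66=98
Best: 132 pts.

132 pts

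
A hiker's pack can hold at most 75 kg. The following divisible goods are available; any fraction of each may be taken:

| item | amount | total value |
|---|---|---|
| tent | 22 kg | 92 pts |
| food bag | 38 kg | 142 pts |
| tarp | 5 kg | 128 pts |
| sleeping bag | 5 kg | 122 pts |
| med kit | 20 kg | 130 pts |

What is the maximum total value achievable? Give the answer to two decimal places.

557.95

Take in order of value per unit:
- tarp (128/5 per unit): all 5 → value 128, running total 128.00
- sleeping bag (122/5 per unit): all 5 → value 122, running total 250.00
- med kit (130/20 per unit): all 20 → value 130, running total 380.00
- tent (92/22 per unit): all 22 → value 92, running total 472.00
- food bag (142/38 per unit): 23 of 38 → value 23×142/38 = 85.9474, running total 557.95
Total 557.95.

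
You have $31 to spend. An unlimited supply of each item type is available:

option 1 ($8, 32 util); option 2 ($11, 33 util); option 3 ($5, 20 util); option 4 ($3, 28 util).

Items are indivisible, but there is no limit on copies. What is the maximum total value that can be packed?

280 util

Best value-per-unit is option 4 at 28/3, and filling with it alone uses cost 10×3=30. No mix of the others beats 10×28 = 280.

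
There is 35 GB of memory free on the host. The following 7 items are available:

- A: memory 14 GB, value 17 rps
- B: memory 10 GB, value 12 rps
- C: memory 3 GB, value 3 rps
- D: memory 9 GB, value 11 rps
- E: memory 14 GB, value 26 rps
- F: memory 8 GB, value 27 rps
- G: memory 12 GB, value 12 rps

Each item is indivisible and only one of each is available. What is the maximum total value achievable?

68 rps

Check high-value combinations within 35 GB:
- B+C+E+F: memory 10+3+14+8=35, value 12+3+26+27=68
- C+D+E+F: memory 3+9+14+8=34, value 3+11+26+27=67
- B+E+F: memory 10+14+8=32, value 12+26+27=65
- E+F+G: memory 14+8+12=34, value 26+27+12=65
Best: 68 rps.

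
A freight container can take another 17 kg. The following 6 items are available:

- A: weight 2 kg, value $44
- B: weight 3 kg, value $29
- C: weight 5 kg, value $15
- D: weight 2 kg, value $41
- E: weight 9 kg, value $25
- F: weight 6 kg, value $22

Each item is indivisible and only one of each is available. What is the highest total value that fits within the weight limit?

Check high-value combinations within 17 kg:
- A+B+D+E: weight 2+3+2+9=16, value 44+29+41+25=139
- A+B+D+F: weight 2+3+2+6=13, value 44+29+41+22=136
- A+B+C+D: weight 2+3+5+2=12, value 44+29+15+41=129
- A+C+D+F: weight 2+5+2+6=15, value 44+15+41+22=122
Best: $139.

$139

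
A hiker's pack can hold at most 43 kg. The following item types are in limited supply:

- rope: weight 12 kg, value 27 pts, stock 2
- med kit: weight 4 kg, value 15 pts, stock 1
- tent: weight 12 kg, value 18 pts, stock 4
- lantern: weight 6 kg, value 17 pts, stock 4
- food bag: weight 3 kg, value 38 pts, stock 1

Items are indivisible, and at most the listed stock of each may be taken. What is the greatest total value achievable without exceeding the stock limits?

148 pts

Best selections within weight 43 and stock limits:
- 1×rope + 1×med kit + 4×lantern + 1×food bag: weight 43, value 148
- 2×rope + 1×med kit + 2×lantern + 1×food bag: weight 43, value 141
- 1×med kit + 1×tent + 4×lantern + 1×food bag: weight 43, value 139
- 1×rope + 4×lantern + 1×food bag: weight 39, value 133
Best: 148 pts.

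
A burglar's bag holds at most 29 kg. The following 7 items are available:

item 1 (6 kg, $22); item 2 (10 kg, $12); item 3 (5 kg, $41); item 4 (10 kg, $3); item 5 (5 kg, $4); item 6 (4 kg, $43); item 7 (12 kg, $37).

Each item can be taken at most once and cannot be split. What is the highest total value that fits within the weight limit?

Check high-value combinations within 29 kg:
- item 1+item 3+item 6+item 7: weight 6+5+4+12=27, value 22+41+43+37=143
- item 3+item 5+item 6+item 7: weight 5+5+4+12=26, value 41+4+43+37=125
- item 3+item 6+item 7: weight 5+4+12=21, value 41+43+37=121
- item 1+item 2+item 3+item 6: weight 6+10+5+4=25, value 22+12+41+43=118
- item 1+item 3+item 5+item 6: weight 6+5+5+4=20, value 22+41+4+43=110
Best: $143.

$143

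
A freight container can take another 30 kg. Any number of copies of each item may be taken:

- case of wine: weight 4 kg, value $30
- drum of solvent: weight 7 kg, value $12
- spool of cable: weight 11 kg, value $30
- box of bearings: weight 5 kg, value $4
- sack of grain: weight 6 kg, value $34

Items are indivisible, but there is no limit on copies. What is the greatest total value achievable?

$214

Best value-per-unit is case of wine at 30/4; filling with it alone gives 7×30 = 210.
Optimal mix: 6×case of wine + 1×sack of grain → weight 30, value 214.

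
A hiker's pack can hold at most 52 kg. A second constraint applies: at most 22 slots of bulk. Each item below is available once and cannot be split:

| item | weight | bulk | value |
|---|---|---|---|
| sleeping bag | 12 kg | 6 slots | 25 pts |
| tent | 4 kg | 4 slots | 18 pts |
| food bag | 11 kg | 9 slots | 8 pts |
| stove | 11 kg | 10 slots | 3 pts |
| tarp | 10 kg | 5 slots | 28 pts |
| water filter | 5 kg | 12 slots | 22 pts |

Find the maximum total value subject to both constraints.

Feasible sets respecting both limits:
- sleeping bag+tent+tarp: weight 26, bulk 15, value 71
- tent+tarp+water filter: weight 19, bulk 21, value 68
- sleeping bag+tent+water filter: weight 21, bulk 22, value 65
Best: 71 pts.

71 pts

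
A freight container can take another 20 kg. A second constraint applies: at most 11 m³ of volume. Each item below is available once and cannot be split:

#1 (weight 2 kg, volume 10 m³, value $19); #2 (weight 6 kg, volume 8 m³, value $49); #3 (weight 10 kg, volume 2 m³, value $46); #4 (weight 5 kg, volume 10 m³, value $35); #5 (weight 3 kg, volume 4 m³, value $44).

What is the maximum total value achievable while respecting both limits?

Feasible sets respecting both limits:
- #2+#3: weight 16, volume 10, value 95
- #3+#5: weight 13, volume 6, value 90
- #2: weight 6, volume 8, value 49
Best: $95.

$95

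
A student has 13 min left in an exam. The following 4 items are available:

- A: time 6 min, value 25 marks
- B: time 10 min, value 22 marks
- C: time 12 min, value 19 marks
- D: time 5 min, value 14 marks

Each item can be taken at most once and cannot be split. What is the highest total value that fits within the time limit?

Check high-value combinations within 13 min:
- A+D: time 6+5=11, value 25+14=39
- A: time 6, value 25
- B: time 10, value 22
- C: time 12, value 19
- D: time 5, value 14
Best: 39 marks.

39 marks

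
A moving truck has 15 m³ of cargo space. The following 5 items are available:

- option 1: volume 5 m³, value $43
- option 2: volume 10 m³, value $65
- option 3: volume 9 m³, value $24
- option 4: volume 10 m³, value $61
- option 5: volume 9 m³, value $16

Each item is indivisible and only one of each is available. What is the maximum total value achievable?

Check high-value combinations within 15 m³:
- option 1+option 2: volume 5+10=15, value 43+65=108
- option 1+option 4: volume 5+10=15, value 43+61=104
- option 1+option 3: volume 5+9=14, value 43+24=67
- option 2: volume 10, value 65
- option 4: volume 10, value 61
Best: $108.

$108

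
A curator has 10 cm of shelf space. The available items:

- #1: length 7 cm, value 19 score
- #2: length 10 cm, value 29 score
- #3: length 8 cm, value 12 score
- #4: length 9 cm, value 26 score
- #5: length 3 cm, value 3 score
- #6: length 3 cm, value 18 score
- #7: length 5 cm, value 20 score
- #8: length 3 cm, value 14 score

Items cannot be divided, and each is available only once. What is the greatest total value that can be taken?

38 score

This is a 0/1 knapsack; check combinations near the capacity.
- #6+#7: length 3+5=8, value 18+20=38
- #1+#6: length 7+3=10, value 19+18=37
- #5+#6+#8: length 3+3+3=9, value 3+18+14=35
Best: 38 score.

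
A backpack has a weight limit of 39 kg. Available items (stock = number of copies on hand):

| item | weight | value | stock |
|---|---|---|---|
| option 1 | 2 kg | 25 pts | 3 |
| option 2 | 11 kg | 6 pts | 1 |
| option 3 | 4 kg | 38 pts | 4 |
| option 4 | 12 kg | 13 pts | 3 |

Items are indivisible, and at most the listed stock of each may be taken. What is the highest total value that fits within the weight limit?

Top feasible selections:
- 3×option 1 + 4×option 3 + 1×option 4: weight 34, value 240
- 3×option 1 + 1×option 2 + 4×option 3: weight 33, value 233
- 3×option 1 + 4×option 3: weight 22, value 227
Best: 240 pts.

240 pts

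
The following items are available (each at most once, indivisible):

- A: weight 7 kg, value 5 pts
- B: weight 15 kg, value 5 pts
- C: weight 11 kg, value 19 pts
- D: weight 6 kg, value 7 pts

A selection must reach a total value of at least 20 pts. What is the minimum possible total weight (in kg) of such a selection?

17

Subsets with value ≥ 20, sorted by total weight:
- C+D: weight 17, value 26
- A+C: weight 18, value 24
- A+C+D: weight 24, value 31
- B+C: weight 26, value 24
Minimum weight: 17 kg.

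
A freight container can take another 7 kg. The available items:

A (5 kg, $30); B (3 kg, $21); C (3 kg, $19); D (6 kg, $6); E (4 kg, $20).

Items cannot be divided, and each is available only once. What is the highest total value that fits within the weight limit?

$41

This is a 0/1 knapsack; check combinations near the capacity.
- B+E: weight 3+4=7, value 21+20=41
- B+C: weight 3+3=6, value 21+19=40
- C+E: weight 3+4=7, value 19+20=39
- A: weight 5, value 30
Best: $41.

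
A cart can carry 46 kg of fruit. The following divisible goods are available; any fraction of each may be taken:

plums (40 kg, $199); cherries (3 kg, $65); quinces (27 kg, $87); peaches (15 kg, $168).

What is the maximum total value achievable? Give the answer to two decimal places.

372.30

Take in order of value per unit:
- cherries (65/3 per unit): all 3 → value 65, running total 65.00
- peaches (168/15 per unit): all 15 → value 168, running total 233.00
- plums (199/40 per unit): 28 of 40 → value 28×199/40 = 139.3000, running total 372.30
Total 372.30.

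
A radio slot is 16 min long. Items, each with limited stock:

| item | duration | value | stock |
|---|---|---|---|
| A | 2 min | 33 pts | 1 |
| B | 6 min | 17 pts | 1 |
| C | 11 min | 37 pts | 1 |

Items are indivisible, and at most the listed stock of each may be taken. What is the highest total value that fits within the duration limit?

70 pts

Top feasible selections:
- 1×A + 1×C: duration 13, value 70
- 1×A + 1×B: duration 8, value 50
- 1×C: duration 11, value 37
Best: 70 pts.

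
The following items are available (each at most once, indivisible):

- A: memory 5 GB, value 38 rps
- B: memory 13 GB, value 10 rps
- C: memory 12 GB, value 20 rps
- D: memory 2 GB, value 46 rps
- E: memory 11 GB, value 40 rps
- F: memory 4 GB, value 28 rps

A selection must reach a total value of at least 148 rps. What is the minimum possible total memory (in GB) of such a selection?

22

Subsets with value ≥ 148, sorted by total memory:
- A+D+E+F: memory 22, value 152
- A+C+D+E+F: memory 34, value 172
Minimum memory: 22 GB.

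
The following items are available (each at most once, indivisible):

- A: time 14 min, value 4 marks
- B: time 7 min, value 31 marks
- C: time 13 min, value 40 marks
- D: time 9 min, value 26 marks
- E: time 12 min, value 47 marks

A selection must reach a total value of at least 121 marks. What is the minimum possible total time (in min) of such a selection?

41

Subsets with value ≥ 121, sorted by total time:
- B+C+D+E: time 41, value 144
- A+B+C+E: time 46, value 122
- A+B+C+D+E: time 55, value 148
Minimum time: 41 min.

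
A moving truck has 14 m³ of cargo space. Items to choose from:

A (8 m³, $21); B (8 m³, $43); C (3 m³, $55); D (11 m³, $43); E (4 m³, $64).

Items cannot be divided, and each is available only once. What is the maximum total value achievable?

Check high-value combinations within 14 m³:
- C+E: volume 3+4=7, value 55+64=119
- B+E: volume 8+4=12, value 43+64=107
- B+C: volume 8+3=11, value 43+55=98
- C+D: volume 3+11=14, value 55+43=98
- A+E: volume 8+4=12, value 21+64=85
Best: $119.

$119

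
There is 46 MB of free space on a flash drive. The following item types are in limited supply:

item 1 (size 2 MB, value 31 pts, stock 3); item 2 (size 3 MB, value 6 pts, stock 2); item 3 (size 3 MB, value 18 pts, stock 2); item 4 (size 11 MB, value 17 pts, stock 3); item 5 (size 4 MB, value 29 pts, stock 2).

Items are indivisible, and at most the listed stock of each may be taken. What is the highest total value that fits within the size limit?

227 pts

Best selections within size 46 and stock limits:
- 3×item 1 + 1×item 2 + 2×item 3 + 2×item 4 + 2×item 5: size 45, value 227
- 3×item 1 + 2×item 3 + 2×item 4 + 2×item 5: size 42, value 221
- 3×item 1 + 2×item 2 + 2×item 3 + 1×item 4 + 2×item 5: size 37, value 216
- 3×item 1 + 2×item 2 + 1×item 3 + 2×item 4 + 2×item 5: size 45, value 215
Best: 227 pts.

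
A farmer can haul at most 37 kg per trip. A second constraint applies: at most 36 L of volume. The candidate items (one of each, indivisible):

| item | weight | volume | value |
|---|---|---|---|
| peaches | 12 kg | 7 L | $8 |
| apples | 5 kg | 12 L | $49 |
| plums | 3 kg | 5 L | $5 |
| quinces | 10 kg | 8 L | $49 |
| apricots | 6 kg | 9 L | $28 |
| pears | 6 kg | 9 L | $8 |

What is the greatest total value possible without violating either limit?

$134

Feasible sets respecting both limits:
- peaches+apples+quinces+apricots: weight 33, volume 36, value 134
- apples+plums+quinces+apricots: weight 24, volume 34, value 131
- apples+quinces+apricots: weight 21, volume 29, value 126
Best: $134.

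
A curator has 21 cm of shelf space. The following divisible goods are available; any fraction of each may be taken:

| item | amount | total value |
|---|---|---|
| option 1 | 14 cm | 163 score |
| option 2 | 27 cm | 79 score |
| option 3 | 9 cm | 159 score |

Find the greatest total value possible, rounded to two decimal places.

298.71

Take in order of value per unit:
- option 3 (159/9 per unit): all 9 → value 159, running total 159.00
- option 1 (163/14 per unit): 12 of 14 → value 12×163/14 = 139.7143, running total 298.71
Total 298.71.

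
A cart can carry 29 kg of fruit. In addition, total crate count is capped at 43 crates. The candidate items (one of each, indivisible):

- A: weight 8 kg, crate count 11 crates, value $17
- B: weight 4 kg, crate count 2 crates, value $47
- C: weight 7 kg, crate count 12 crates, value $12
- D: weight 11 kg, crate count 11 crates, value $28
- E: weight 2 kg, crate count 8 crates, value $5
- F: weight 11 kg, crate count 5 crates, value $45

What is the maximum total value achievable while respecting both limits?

$125

Feasible sets respecting both limits:
- B+D+E+F: weight 28, crate count 26, value 125
- B+D+F: weight 26, crate count 18, value 120
- A+B+E+F: weight 25, crate count 26, value 114
Best: $125.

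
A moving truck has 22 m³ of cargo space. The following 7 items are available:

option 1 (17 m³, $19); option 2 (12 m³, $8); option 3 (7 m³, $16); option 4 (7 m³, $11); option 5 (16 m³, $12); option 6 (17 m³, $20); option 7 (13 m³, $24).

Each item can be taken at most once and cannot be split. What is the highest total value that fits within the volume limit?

$40

This is a 0/1 knapsack; check combinations near the capacity.
- option 3+option 7: volume 7+13=20, value 16+24=40
- option 4+option 7: volume 7+13=20, value 11+24=35
- option 3+option 4: volume 7+7=14, value 16+11=27
- option 7: volume 13, value 24
- option 2+option 3: volume 12+7=19, value 8+16=24
Best: $40.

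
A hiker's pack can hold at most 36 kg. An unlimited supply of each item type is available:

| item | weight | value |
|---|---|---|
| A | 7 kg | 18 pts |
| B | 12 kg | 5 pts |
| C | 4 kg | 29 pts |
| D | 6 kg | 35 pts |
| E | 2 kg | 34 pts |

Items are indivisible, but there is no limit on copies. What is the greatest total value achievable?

612 pts

Best value-per-unit is E at 34/2, and filling with it alone uses weight 18×2=36. No mix of the others beats 18×34 = 612.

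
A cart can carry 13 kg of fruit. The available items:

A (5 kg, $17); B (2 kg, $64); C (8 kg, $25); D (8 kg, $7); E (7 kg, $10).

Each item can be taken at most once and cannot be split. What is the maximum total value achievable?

Check high-value combinations within 13 kg:
- B+C: weight 2+8=10, value 64+25=89
- A+B: weight 5+2=7, value 17+64=81
- B+E: weight 2+7=9, value 64+10=74
Best: $89.

$89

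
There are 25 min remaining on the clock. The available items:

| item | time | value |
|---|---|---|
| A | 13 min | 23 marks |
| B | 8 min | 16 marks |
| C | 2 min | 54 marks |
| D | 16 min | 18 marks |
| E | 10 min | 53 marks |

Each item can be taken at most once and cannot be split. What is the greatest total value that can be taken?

Check high-value combinations within 25 min:
- A+C+E: time 13+2+10=25, value 23+54+53=130
- B+C+E: time 8+2+10=20, value 16+54+53=123
- C+E: time 2+10=12, value 54+53=107
- A+B+C: time 13+8+2=23, value 23+16+54=93
- A+C: time 13+2=15, value 23+54=77
Best: 130 marks.

130 marks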